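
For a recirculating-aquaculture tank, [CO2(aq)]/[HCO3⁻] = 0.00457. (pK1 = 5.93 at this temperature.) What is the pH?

pH = 8.27

From K1 = [H⁺][HCO3⁻]/[CO2(aq)]:  pH = pK1 − log₁₀([CO2(aq)]/[HCO3⁻])
log₁₀(0.00457) = -2.340
pH = 5.93 − (-2.340) = 8.27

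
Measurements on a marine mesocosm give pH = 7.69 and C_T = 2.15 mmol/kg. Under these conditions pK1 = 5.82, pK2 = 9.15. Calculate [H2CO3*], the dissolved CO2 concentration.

[CO2*] = 0.0277 mmol/kg

α₀ = 1 / (1 + K1/[H⁺] + K1K2/[H⁺]²) = 1 / (1 + 10^+1.87 + 10^+0.41)
   = 1 / (1 + 74.131 + 2.5704) = 1/77.701 = 0.01287
[CO2*] = α₀ × DIC = 0.01287 × 2.15 = 0.0277 mmol/kg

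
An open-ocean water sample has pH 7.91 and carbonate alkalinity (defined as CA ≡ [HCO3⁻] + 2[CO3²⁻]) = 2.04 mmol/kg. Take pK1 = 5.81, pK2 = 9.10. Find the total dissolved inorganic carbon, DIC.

DIC = 1.94 mmol/kg

CA = [HCO3⁻] + 2[CO3²⁻] = (α₁ + 2α₂)·DIC
At pH 7.91: [H⁺]/K1 = 10^-2.10 = 0.0079433, K2/[H⁺] = 10^-1.19 = 0.064565
α₁ = 1/(1 + 0.0079433 + 0.064565) = 1/1.0725 = 0.9324; α₂ = α₁·K2/[H⁺] = 0.06020
α₁ + 2α₂ = 1.0528
DIC = CA / (α₁ + 2α₂) = 2.04 / 1.0528 = 1.94 mmol/kg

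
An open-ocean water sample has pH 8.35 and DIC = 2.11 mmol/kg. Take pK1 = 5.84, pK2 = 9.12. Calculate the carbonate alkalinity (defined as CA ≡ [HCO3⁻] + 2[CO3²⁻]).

CA = [HCO3⁻] + 2[CO3²⁻] = (α₁ + 2α₂)·DIC
At pH 8.35: [H⁺]/K1 = 10^-2.51 = 0.0030903, K2/[H⁺] = 10^-0.77 = 0.16982
α₁ = 1/(1 + 0.0030903 + 0.16982) = 1/1.1729 = 0.8526; α₂ = α₁·K2/[H⁺] = 0.1448
α₁ + 2α₂ = 1.1422
CA = 1.1422 × 2.11 = 2.41 mmol/kg

CA = 2.41 mmol/kg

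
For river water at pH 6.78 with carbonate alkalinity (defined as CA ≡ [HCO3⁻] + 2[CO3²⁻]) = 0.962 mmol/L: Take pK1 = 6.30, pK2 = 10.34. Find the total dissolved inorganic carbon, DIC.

DIC = 1.28 mmol/L

CA = [HCO3⁻] + 2[CO3²⁻] = (α₁ + 2α₂)·DIC
At pH 6.78: [H⁺]/K1 = 10^-0.48 = 0.33113, K2/[H⁺] = 10^-3.56 = 0.00027542
α₁ = 1/(1 + 0.33113 + 0.00027542) = 1/1.3314 = 0.7511; α₂ = α₁·K2/[H⁺] = 0.0002069
α₁ + 2α₂ = 0.7515
DIC = CA / (α₁ + 2α₂) = 0.962 / 0.7515 = 1.28 mmol/L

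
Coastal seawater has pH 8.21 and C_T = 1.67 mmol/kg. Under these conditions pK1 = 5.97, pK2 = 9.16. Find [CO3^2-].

[CO3²⁻] = 0.168 mmol/kg

α₂ = 1 / (1 + [H⁺]/K2 + [H⁺]²/(K1K2)) = 1 / (1 + 10^+0.95 + 10^-1.29)
   = 1 / (1 + 8.9125 + 0.051286) = 1/9.9638 = 0.1004
[CO3²⁻] = α₂ × DIC = 0.1004 × 1.67 = 0.168 mmol/kg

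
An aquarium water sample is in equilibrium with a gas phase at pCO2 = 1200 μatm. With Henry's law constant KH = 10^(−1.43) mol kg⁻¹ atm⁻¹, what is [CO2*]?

[CO2*] = 44.6 μmol/kg

KH = 10^(−1.43) = 3.715×10^-2 mol kg⁻¹ atm⁻¹
[CO2*] = KH · pCO2 = 3.715×10^-2 × 1200×10^-6 atm = 4.46×10^-5 mol/kg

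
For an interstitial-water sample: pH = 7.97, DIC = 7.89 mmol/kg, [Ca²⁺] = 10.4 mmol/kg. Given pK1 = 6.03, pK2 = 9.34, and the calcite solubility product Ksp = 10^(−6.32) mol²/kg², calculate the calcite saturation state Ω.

Ω = 6.94

α₂ = 1 / (1 + [H⁺]/K2 + [H⁺]²/(K1K2)) = 1 / (1 + 10^+1.37 + 10^-0.57)
   = 1 / (1 + 23.442 + 0.26915) = 1/24.711 = 0.04047
[CO3²⁻] = α₂ × DIC = 0.04047 × 7.89 = 0.3193 mmol/kg
Ksp = 10^(−6.32) = 4.786×10^-7
Ω = [Ca²⁺][CO3²⁻]/Ksp = (10.4×10^-3)(3.193×10^-4) / 4.786×10^-7 = 6.94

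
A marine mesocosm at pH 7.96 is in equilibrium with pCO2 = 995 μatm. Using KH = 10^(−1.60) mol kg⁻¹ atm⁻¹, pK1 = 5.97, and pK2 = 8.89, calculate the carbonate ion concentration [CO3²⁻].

[CO3²⁻] = 0.287 mmol/kg

[CO2*] = KH · pCO2 = 10^(−1.60) × 995×10^-6 = 2.499×10^-5 mol/kg
α₀ = 1/(1 + K1/[H⁺] + K1K2/[H⁺]²) = 1/(1 + 10^+1.99 + 10^+1.06) = 0.009074
DIC = [CO2*]/α₀ = 2.499×10^-5 / 0.009074 = 2.754 mmol/kg
[CO3²⁻] = α₂·DIC; α₂ = 0.1042, so [CO3²⁻] = 0.1042 × 2.754 = 0.287 mmol/kg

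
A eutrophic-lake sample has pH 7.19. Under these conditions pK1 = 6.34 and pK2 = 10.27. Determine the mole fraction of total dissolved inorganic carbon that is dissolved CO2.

α₀ = 1 / (1 + K1/[H⁺] + K1K2/[H⁺]²) = 1 / (1 + 10^+0.85 + 10^-2.23)
   = 1 / (1 + 7.0795 + 0.0058884) = 1/8.0853 = 0.1237

α₀ = 0.124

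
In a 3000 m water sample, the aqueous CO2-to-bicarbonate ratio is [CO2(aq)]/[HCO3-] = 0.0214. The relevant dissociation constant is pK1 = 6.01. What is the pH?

pH = 7.68

From K1 = [H⁺][HCO3-]/[CO2(aq)]:  pH = pK1 − log₁₀([CO2(aq)]/[HCO3-])
log₁₀(0.0214) = -1.670
pH = 6.01 − (-1.670) = 7.68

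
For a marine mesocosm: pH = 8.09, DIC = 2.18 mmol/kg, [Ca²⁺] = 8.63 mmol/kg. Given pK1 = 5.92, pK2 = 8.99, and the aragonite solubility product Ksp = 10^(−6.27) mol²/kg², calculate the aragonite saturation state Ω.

α₂ = 1 / (1 + [H⁺]/K2 + [H⁺]²/(K1K2)) = 1 / (1 + 10^+0.90 + 10^-1.27)
   = 1 / (1 + 7.9433 + 0.053703) = 1/8.9970 = 0.1111
[CO3²⁻] = α₂ × DIC = 0.1111 × 2.18 = 0.2423 mmol/kg
Ksp = 10^(−6.27) = 5.370×10^-7
Ω = [Ca²⁺][CO3²⁻]/Ksp = (8.63×10^-3)(2.423×10^-4) / 5.370×10^-7 = 3.89

Ω = 3.89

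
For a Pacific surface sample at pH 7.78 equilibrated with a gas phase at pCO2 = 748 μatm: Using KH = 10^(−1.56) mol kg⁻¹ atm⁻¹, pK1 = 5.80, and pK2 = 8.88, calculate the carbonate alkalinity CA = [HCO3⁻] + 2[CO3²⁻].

CA = 2.28 mmol/kg

[CO2*] = KH · pCO2 = 10^(−1.56) × 748×10^-6 = 2.060×10^-5 mol/kg
α₀ = 1/(1 + K1/[H⁺] + K1K2/[H⁺]²) = 1/(1 + 10^+1.98 + 10^+0.88) = 0.009608
DIC = [CO2*]/α₀ = 2.060×10^-5 / 0.009608 = 2.144 mmol/kg
CA = (α₁ + 2α₂)·DIC = (0.9175 + 2×0.07288) × 2.144 = 2.28 mmol/kg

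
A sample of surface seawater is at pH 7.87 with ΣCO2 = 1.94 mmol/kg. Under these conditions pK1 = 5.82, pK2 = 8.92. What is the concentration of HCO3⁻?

α₁ = 1 / (1 + [H⁺]/K1 + K2/[H⁺]) = 1 / (1 + 10^-2.05 + 10^-1.05)
   = 1 / (1 + 0.0089125 + 0.089125) = 1/1.0980 = 0.9107
[HCO3⁻] = α₁ × DIC = 0.9107 × 1.94 = 1.77 mmol/kg

[HCO3⁻] = 1.77 mmol/kg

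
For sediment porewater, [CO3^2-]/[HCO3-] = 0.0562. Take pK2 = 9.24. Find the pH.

From K2 = [H⁺][CO3^2-]/[HCO3-]:  pH = pK2 + log₁₀([CO3^2-]/[HCO3-])
log₁₀(0.0562) = -1.250
pH = 9.24 + (-1.250) = 7.99

pH = 7.99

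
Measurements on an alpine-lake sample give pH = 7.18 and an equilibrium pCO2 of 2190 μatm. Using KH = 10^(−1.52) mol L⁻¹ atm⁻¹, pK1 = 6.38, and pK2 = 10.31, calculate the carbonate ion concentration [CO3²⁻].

[CO2*] = KH · pCO2 = 10^(−1.52) × 2190×10^-6 = 6.614×10^-5 mol/L
α₀ = 1/(1 + K1/[H⁺] + K1K2/[H⁺]²) = 1/(1 + 10^+0.80 + 10^-2.33) = 0.1367
DIC = [CO2*]/α₀ = 6.614×10^-5 / 0.1367 = 0.4837 mmol/L
[CO3²⁻] = α₂·DIC; α₂ = 0.0006395, so [CO3²⁻] = 0.0006395 × 0.4837 = 0.000309 mmol/L = 0.309 μmol/L

[CO3²⁻] = 0.309 μmol/L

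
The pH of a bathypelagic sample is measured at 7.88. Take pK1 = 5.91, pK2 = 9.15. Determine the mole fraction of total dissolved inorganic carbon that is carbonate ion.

α₂ = 1 / (1 + [H⁺]/K2 + [H⁺]²/(K1K2)) = 1 / (1 + 10^+1.27 + 10^-0.70)
   = 1 / (1 + 18.621 + 0.19953) = 1/19.820 = 0.05045

α₂ = 0.0505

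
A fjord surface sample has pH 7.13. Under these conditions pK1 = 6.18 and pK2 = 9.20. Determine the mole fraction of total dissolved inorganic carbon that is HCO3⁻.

α₁ = 1 / (1 + [H⁺]/K1 + K2/[H⁺]) = 1 / (1 + 10^-0.95 + 10^-2.07)
   = 1 / (1 + 0.11220 + 0.0085114) = 1/1.1207 = 0.8923

α₁ = 0.892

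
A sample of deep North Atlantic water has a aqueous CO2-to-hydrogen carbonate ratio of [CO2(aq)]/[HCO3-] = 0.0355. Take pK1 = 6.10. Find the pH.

pH = 7.55

From K1 = [H⁺][HCO3-]/[CO2(aq)]:  pH = pK1 − log₁₀([CO2(aq)]/[HCO3-])
log₁₀(0.0355) = -1.450
pH = 6.10 − (-1.450) = 7.55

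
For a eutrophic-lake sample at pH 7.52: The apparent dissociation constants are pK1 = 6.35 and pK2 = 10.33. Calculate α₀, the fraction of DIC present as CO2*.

α₀ = 0.0632

α₀ = 1 / (1 + K1/[H⁺] + K1K2/[H⁺]²) = 1 / (1 + 10^+1.17 + 10^-1.64)
   = 1 / (1 + 14.791 + 0.022909) = 1/15.814 = 0.06324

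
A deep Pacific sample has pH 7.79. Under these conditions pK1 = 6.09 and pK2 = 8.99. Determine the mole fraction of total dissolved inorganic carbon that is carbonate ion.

α₂ = 0.0583

α₂ = 1 / (1 + [H⁺]/K2 + [H⁺]²/(K1K2)) = 1 / (1 + 10^+1.20 + 10^-0.50)
   = 1 / (1 + 15.849 + 0.31623) = 1/17.165 = 0.05826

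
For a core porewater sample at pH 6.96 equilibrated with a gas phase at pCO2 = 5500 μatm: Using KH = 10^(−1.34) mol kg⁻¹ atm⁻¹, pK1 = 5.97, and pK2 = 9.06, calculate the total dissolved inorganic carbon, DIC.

[CO2*] = KH · pCO2 = 10^(−1.34) × 5500×10^-6 = 2.514×10^-4 mol/kg
α₀ = 1/(1 + K1/[H⁺] + K1K2/[H⁺]²) = 1/(1 + 10^+0.99 + 10^-1.11) = 0.09217
DIC = [CO2*]/α₀ = 2.514×10^-4 / 0.09217 = 2.73 mmol/kg

DIC = 2.73 mmol/kg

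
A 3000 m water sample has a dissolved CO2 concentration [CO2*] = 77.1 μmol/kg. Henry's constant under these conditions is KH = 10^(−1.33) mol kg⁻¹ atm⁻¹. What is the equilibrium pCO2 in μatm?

KH = 10^(−1.33) = 4.677×10^-2 mol kg⁻¹ atm⁻¹
pCO2 = [CO2*]/KH = 77.1×10^-6 / 4.677×10^-2 = 1.65×10^-3 atm = 1650 μatm

pCO2 = 1650 μatm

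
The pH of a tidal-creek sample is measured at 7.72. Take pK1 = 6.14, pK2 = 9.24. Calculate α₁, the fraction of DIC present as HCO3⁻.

α₁ = 0.947

α₁ = 1 / (1 + [H⁺]/K1 + K2/[H⁺]) = 1 / (1 + 10^-1.58 + 10^-1.52)
   = 1 / (1 + 0.026303 + 0.030200) = 1/1.0565 = 0.9465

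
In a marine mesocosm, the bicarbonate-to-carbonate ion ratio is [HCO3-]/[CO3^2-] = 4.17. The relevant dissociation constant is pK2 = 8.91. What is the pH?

From K2 = [H⁺][CO3^2-]/[HCO3-]:  pH = pK2 − log₁₀([HCO3-]/[CO3^2-])
log₁₀(4.17) = +0.620
pH = 8.91 − (+0.620) = 8.29

pH = 8.29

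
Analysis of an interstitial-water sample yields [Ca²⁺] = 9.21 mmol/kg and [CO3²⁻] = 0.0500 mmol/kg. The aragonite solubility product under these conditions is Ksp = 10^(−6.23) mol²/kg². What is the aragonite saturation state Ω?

Ksp = 10^(−6.23) = 5.888×10^-7
Ω = [Ca²⁺][CO3²⁻]/Ksp = (9.21×10^-3)(0.0500×10^-3) / 5.888×10^-7 = 0.782

Ω = 0.782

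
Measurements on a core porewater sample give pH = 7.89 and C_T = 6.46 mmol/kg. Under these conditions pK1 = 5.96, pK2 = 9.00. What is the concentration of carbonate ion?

α₂ = 1 / (1 + [H⁺]/K2 + [H⁺]²/(K1K2)) = 1 / (1 + 10^+1.11 + 10^-0.82)
   = 1 / (1 + 12.882 + 0.15136) = 1/14.034 = 0.07126
[CO3²⁻] = α₂ × DIC = 0.07126 × 6.46 = 0.460 mmol/kg

[CO3²⁻] = 0.460 mmol/kg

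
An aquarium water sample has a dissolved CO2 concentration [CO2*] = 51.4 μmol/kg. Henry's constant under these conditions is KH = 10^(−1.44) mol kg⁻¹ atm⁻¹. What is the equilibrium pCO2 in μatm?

KH = 10^(−1.44) = 3.631×10^-2 mol kg⁻¹ atm⁻¹
pCO2 = [CO2*]/KH = 51.4×10^-6 / 3.631×10^-2 = 1.42×10^-3 atm = 1420 μatm

pCO2 = 1420 μatm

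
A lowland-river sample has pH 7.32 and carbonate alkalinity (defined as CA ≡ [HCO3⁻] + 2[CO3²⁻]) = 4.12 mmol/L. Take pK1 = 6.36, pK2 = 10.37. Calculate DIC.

CA = [HCO3⁻] + 2[CO3²⁻] = (α₁ + 2α₂)·DIC
At pH 7.32: [H⁺]/K1 = 10^-0.96 = 0.10965, K2/[H⁺] = 10^-3.05 = 0.00089125
α₁ = 1/(1 + 0.10965 + 0.00089125) = 1/1.1105 = 0.9005; α₂ = α₁·K2/[H⁺] = 0.0008025
α₁ + 2α₂ = 0.9021
DIC = CA / (α₁ + 2α₂) = 4.12 / 0.9021 = 4.57 mmol/L

DIC = 4.57 mmol/L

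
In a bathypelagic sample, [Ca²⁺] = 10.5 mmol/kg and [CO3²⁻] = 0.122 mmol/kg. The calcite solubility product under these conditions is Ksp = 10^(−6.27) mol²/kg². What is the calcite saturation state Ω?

Ω = 2.39

Ksp = 10^(−6.27) = 5.370×10^-7
Ω = [Ca²⁺][CO3²⁻]/Ksp = (10.5×10^-3)(0.122×10^-3) / 5.370×10^-7 = 2.39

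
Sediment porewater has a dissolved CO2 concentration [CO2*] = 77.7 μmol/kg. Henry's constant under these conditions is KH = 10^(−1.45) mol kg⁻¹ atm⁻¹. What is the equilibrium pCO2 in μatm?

KH = 10^(−1.45) = 3.548×10^-2 mol kg⁻¹ atm⁻¹
pCO2 = [CO2*]/KH = 77.7×10^-6 / 3.548×10^-2 = 2.19×10^-3 atm = 2190 μatm

pCO2 = 2190 μatm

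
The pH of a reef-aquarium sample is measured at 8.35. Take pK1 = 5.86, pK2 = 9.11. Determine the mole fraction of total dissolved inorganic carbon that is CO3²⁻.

α₂ = 1 / (1 + [H⁺]/K2 + [H⁺]²/(K1K2)) = 1 / (1 + 10^+0.76 + 10^-1.73)
   = 1 / (1 + 5.7544 + 0.018621) = 1/6.7730 = 0.1476

α₂ = 0.148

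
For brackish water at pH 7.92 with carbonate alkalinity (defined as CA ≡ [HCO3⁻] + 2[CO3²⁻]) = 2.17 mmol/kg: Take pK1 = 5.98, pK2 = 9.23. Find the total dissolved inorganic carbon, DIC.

DIC = 2.10 mmol/kg

CA = [HCO3⁻] + 2[CO3²⁻] = (α₁ + 2α₂)·DIC
At pH 7.92: [H⁺]/K1 = 10^-1.94 = 0.011482, K2/[H⁺] = 10^-1.31 = 0.048978
α₁ = 1/(1 + 0.011482 + 0.048978) = 1/1.0605 = 0.9430; α₂ = α₁·K2/[H⁺] = 0.04619
α₁ + 2α₂ = 1.0354
DIC = CA / (α₁ + 2α₂) = 2.17 / 1.0354 = 2.10 mmol/kg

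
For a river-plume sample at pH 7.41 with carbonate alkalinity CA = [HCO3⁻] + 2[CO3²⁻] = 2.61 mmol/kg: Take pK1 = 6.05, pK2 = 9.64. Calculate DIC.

CA = [HCO3⁻] + 2[CO3²⁻] = (α₁ + 2α₂)·DIC
At pH 7.41: [H⁺]/K1 = 10^-1.36 = 0.043652, K2/[H⁺] = 10^-2.23 = 0.0058884
α₁ = 1/(1 + 0.043652 + 0.0058884) = 1/1.0495 = 0.9528; α₂ = α₁·K2/[H⁺] = 0.005610
α₁ + 2α₂ = 0.9640
DIC = CA / (α₁ + 2α₂) = 2.61 / 0.9640 = 2.71 mmol/kg

DIC = 2.71 mmol/kg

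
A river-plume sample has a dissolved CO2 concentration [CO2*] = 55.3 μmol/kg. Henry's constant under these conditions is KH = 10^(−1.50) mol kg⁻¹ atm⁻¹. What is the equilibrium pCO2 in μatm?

KH = 10^(−1.50) = 3.162×10^-2 mol kg⁻¹ atm⁻¹
pCO2 = [CO2*]/KH = 55.3×10^-6 / 3.162×10^-2 = 1.75×10^-3 atm = 1750 μatm

pCO2 = 1750 μatm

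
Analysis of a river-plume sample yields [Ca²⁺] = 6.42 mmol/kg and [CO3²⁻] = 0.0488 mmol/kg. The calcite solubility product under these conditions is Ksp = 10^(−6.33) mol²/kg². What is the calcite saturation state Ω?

Ω = 0.670

Ksp = 10^(−6.33) = 4.677×10^-7
Ω = [Ca²⁺][CO3²⁻]/Ksp = (6.42×10^-3)(0.0488×10^-3) / 4.677×10^-7 = 0.670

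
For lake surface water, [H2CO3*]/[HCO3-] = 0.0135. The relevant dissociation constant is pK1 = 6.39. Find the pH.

From K1 = [H⁺][HCO3-]/[H2CO3*]:  pH = pK1 − log₁₀([H2CO3*]/[HCO3-])
log₁₀(0.0135) = -1.870
pH = 6.39 − (-1.870) = 8.26

pH = 8.26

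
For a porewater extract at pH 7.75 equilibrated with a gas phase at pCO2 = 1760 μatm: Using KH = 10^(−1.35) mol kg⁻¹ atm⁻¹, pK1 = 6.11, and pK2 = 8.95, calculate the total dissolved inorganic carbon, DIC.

DIC = 3.73 mmol/kg

[CO2*] = KH · pCO2 = 10^(−1.35) × 1760×10^-6 = 7.862×10^-5 mol/kg
α₀ = 1/(1 + K1/[H⁺] + K1K2/[H⁺]²) = 1/(1 + 10^+1.64 + 10^+0.44) = 0.02109
DIC = [CO2*]/α₀ = 7.862×10^-5 / 0.02109 = 3.73 mmol/kg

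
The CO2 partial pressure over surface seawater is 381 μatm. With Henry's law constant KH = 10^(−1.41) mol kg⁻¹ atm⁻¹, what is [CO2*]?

[CO2*] = 14.8 μmol/kg

KH = 10^(−1.41) = 3.890×10^-2 mol kg⁻¹ atm⁻¹
[CO2*] = KH · pCO2 = 3.890×10^-2 × 381×10^-6 atm = 1.48×10^-5 mol/kg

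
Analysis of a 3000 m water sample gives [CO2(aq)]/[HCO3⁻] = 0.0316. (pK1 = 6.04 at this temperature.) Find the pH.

From K1 = [H⁺][HCO3⁻]/[CO2(aq)]:  pH = pK1 − log₁₀([CO2(aq)]/[HCO3⁻])
log₁₀(0.0316) = -1.500
pH = 6.04 − (-1.500) = 7.54

pH = 7.54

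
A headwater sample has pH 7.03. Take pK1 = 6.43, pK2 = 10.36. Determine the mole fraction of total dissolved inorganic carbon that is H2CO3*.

α₀ = 1 / (1 + K1/[H⁺] + K1K2/[H⁺]²) = 1 / (1 + 10^+0.60 + 10^-2.73)
   = 1 / (1 + 3.9811 + 0.0018621) = 1/4.9829 = 0.2007

α₀ = 0.201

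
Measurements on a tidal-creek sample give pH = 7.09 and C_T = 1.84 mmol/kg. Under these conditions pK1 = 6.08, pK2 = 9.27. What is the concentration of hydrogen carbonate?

[HCO3⁻] = 1.67 mmol/kg

α₁ = 1 / (1 + [H⁺]/K1 + K2/[H⁺]) = 1 / (1 + 10^-1.01 + 10^-2.18)
   = 1 / (1 + 0.097724 + 0.0066069) = 1/1.1043 = 0.9055
[HCO3⁻] = α₁ × DIC = 0.9055 × 1.84 = 1.67 mmol/kg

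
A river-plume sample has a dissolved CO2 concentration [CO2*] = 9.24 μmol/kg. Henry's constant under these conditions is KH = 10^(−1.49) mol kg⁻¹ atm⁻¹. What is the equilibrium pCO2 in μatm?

KH = 10^(−1.49) = 3.236×10^-2 mol kg⁻¹ atm⁻¹
pCO2 = [CO2*]/KH = 9.24×10^-6 / 3.236×10^-2 = 2.86×10^-4 atm = 286 μatm

pCO2 = 286 μatm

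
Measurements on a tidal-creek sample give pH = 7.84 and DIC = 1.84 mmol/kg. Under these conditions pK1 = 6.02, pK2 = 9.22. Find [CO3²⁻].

[CO3²⁻] = 0.0726 mmol/kg

α₂ = 1 / (1 + [H⁺]/K2 + [H⁺]²/(K1K2)) = 1 / (1 + 10^+1.38 + 10^-0.44)
   = 1 / (1 + 23.988 + 0.36308) = 1/25.351 = 0.03945
[CO3²⁻] = α₂ × DIC = 0.03945 × 1.84 = 0.0726 mmol/kg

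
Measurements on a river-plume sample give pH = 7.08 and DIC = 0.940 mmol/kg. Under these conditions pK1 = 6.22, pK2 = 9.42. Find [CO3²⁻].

α₂ = 1 / (1 + [H⁺]/K2 + [H⁺]²/(K1K2)) = 1 / (1 + 10^+2.34 + 10^+1.48)
   = 1 / (1 + 218.78 + 30.200) = 1/249.98 = 0.004000
[CO3²⁻] = α₂ × DIC = 0.004000 × 0.940 = 0.00376 mmol/kg = 3.76 μmol/kg

[CO3²⁻] = 3.76 μmol/kg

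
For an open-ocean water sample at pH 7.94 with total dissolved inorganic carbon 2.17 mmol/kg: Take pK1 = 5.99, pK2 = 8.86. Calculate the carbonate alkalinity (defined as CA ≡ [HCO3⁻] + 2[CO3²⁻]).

CA = 2.38 mmol/kg

CA = [HCO3⁻] + 2[CO3²⁻] = (α₁ + 2α₂)·DIC
At pH 7.94: [H⁺]/K1 = 10^-1.95 = 0.011220, K2/[H⁺] = 10^-0.92 = 0.12023
α₁ = 1/(1 + 0.011220 + 0.12023) = 1/1.1314 = 0.8838; α₂ = α₁·K2/[H⁺] = 0.1063
α₁ + 2α₂ = 1.0963
CA = 1.0963 × 2.17 = 2.38 mmol/kg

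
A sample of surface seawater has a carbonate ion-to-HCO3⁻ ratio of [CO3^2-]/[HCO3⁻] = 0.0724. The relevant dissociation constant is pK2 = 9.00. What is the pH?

pH = 7.86

From K2 = [H⁺][CO3^2-]/[HCO3⁻]:  pH = pK2 + log₁₀([CO3^2-]/[HCO3⁻])
log₁₀(0.0724) = -1.140
pH = 9.00 + (-1.140) = 7.86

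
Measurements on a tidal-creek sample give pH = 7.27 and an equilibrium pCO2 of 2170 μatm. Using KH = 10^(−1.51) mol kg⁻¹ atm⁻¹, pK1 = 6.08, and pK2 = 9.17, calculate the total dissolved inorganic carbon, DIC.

DIC = 1.12 mmol/kg

[CO2*] = KH · pCO2 = 10^(−1.51) × 2170×10^-6 = 6.706×10^-5 mol/kg
α₀ = 1/(1 + K1/[H⁺] + K1K2/[H⁺]²) = 1/(1 + 10^+1.19 + 10^-0.71) = 0.05994
DIC = [CO2*]/α₀ = 6.706×10^-5 / 0.05994 = 1.12 mmol/kg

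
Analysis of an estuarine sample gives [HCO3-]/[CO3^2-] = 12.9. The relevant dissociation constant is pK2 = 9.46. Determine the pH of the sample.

From K2 = [H⁺][CO3^2-]/[HCO3-]:  pH = pK2 − log₁₀([HCO3-]/[CO3^2-])
log₁₀(12.9) = +1.111
pH = 9.46 − (+1.111) = 8.35

pH = 8.35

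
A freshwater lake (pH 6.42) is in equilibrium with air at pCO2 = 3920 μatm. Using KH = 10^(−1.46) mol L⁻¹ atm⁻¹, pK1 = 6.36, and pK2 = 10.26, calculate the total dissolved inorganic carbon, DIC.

[CO2*] = KH · pCO2 = 10^(−1.46) × 3920×10^-6 = 1.359×10^-4 mol/L
α₀ = 1/(1 + K1/[H⁺] + K1K2/[H⁺]²) = 1/(1 + 10^+0.06 + 10^-3.78) = 0.4655
DIC = [CO2*]/α₀ = 1.359×10^-4 / 0.4655 = 0.292 mmol/L

DIC = 0.292 mmol/L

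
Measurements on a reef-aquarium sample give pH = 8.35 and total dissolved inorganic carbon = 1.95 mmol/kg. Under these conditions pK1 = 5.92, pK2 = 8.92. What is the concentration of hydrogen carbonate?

[HCO3⁻] = 1.53 mmol/kg

α₁ = 1 / (1 + [H⁺]/K1 + K2/[H⁺]) = 1 / (1 + 10^-2.43 + 10^-0.57)
   = 1 / (1 + 0.0037154 + 0.26915) = 1/1.2729 = 0.7856
[HCO3⁻] = α₁ × DIC = 0.7856 × 1.95 = 1.53 mmol/kg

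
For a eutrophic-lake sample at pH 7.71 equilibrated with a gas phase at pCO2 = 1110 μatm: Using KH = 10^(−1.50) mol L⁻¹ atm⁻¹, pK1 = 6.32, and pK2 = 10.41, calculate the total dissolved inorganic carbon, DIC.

[CO2*] = KH · pCO2 = 10^(−1.50) × 1110×10^-6 = 3.510×10^-5 mol/L
α₀ = 1/(1 + K1/[H⁺] + K1K2/[H⁺]²) = 1/(1 + 10^+1.39 + 10^-1.31) = 0.03907
DIC = [CO2*]/α₀ = 3.510×10^-5 / 0.03907 = 0.898 mmol/L

DIC = 0.898 mmol/L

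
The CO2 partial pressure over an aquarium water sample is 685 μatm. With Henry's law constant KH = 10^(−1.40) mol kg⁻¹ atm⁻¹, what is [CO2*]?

[CO2*] = 27.3 μmol/kg

KH = 10^(−1.40) = 3.981×10^-2 mol kg⁻¹ atm⁻¹
[CO2*] = KH · pCO2 = 3.981×10^-2 × 685×10^-6 atm = 2.73×10^-5 mol/kg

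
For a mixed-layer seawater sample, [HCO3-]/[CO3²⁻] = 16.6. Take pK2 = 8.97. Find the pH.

From K2 = [H⁺][CO3²⁻]/[HCO3-]:  pH = pK2 − log₁₀([HCO3-]/[CO3²⁻])
log₁₀(16.6) = +1.220
pH = 8.97 − (+1.220) = 7.75

pH = 7.75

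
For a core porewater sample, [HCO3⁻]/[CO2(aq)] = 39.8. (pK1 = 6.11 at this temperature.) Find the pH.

From K1 = [H⁺][HCO3⁻]/[CO2(aq)]:  pH = pK1 + log₁₀([HCO3⁻]/[CO2(aq)])
log₁₀(39.8) = +1.600
pH = 6.11 + (+1.600) = 7.71

pH = 7.71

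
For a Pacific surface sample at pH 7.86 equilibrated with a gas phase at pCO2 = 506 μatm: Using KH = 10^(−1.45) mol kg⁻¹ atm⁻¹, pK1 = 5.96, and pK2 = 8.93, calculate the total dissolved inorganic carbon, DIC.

DIC = 1.57 mmol/kg

[CO2*] = KH · pCO2 = 10^(−1.45) × 506×10^-6 = 1.795×10^-5 mol/kg
α₀ = 1/(1 + K1/[H⁺] + K1K2/[H⁺]²) = 1/(1 + 10^+1.90 + 10^+0.83) = 0.01147
DIC = [CO2*]/α₀ = 1.795×10^-5 / 0.01147 = 1.57 mmol/kg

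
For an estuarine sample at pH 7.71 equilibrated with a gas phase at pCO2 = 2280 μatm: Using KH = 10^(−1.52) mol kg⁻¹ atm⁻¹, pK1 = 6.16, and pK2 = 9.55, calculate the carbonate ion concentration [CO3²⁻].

[CO3²⁻] = 0.0353 mmol/kg

[CO2*] = KH · pCO2 = 10^(−1.52) × 2280×10^-6 = 6.885×10^-5 mol/kg
α₀ = 1/(1 + K1/[H⁺] + K1K2/[H⁺]²) = 1/(1 + 10^+1.55 + 10^-0.29) = 0.02703
DIC = [CO2*]/α₀ = 6.885×10^-5 / 0.02703 = 2.547 mmol/kg
[CO3²⁻] = α₂·DIC; α₂ = 0.01386, so [CO3²⁻] = 0.01386 × 2.547 = 0.0353 mmol/kg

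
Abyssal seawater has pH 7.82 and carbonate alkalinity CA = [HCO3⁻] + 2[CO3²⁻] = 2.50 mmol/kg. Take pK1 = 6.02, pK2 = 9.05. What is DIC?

CA = [HCO3⁻] + 2[CO3²⁻] = (α₁ + 2α₂)·DIC
At pH 7.82: [H⁺]/K1 = 10^-1.80 = 0.015849, K2/[H⁺] = 10^-1.23 = 0.058884
α₁ = 1/(1 + 0.015849 + 0.058884) = 1/1.0747 = 0.9305; α₂ = α₁·K2/[H⁺] = 0.05479
α₁ + 2α₂ = 1.0400
DIC = CA / (α₁ + 2α₂) = 2.50 / 1.0400 = 2.40 mmol/kg

DIC = 2.40 mmol/kg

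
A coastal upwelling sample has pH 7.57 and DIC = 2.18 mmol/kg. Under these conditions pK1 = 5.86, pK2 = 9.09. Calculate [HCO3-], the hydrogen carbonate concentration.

α₁ = 1 / (1 + [H⁺]/K1 + K2/[H⁺]) = 1 / (1 + 10^-1.71 + 10^-1.52)
   = 1 / (1 + 0.019498 + 0.030200) = 1/1.0497 = 0.9527
[HCO3⁻] = α₁ × DIC = 0.9527 × 2.18 = 2.08 mmol/kg

[HCO3⁻] = 2.08 mmol/kg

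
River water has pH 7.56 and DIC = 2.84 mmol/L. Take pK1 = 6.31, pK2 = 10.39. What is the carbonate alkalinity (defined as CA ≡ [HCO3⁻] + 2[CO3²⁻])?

CA = 2.69 mmol/L

CA = [HCO3⁻] + 2[CO3²⁻] = (α₁ + 2α₂)·DIC
At pH 7.56: [H⁺]/K1 = 10^-1.25 = 0.056234, K2/[H⁺] = 10^-2.83 = 0.0014791
α₁ = 1/(1 + 0.056234 + 0.0014791) = 1/1.0577 = 0.9454; α₂ = α₁·K2/[H⁺] = 0.001398
α₁ + 2α₂ = 0.9482
CA = 0.9482 × 2.84 = 2.69 mmol/L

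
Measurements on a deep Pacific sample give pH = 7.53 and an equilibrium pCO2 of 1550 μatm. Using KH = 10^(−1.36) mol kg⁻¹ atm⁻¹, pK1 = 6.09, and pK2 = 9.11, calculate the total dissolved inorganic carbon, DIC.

DIC = 1.98 mmol/kg

[CO2*] = KH · pCO2 = 10^(−1.36) × 1550×10^-6 = 6.766×10^-5 mol/kg
α₀ = 1/(1 + K1/[H⁺] + K1K2/[H⁺]²) = 1/(1 + 10^+1.44 + 10^-0.14) = 0.03417
DIC = [CO2*]/α₀ = 6.766×10^-5 / 0.03417 = 1.98 mmol/kg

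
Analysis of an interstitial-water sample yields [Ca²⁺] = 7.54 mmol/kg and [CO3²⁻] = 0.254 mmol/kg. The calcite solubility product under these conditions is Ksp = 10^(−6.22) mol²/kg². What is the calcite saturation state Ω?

Ω = 3.18

Ksp = 10^(−6.22) = 6.026×10^-7
Ω = [Ca²⁺][CO3²⁻]/Ksp = (7.54×10^-3)(0.254×10^-3) / 6.026×10^-7 = 3.18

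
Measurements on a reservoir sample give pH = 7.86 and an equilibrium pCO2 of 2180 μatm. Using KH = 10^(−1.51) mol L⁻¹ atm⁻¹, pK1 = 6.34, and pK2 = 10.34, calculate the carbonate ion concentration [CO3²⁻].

[CO3²⁻] = 7.39 μmol/L

[CO2*] = KH · pCO2 = 10^(−1.51) × 2180×10^-6 = 6.737×10^-5 mol/L
α₀ = 1/(1 + K1/[H⁺] + K1K2/[H⁺]²) = 1/(1 + 10^+1.52 + 10^-0.96) = 0.02922
DIC = [CO2*]/α₀ = 6.737×10^-5 / 0.02922 = 2.306 mmol/L
[CO3²⁻] = α₂·DIC; α₂ = 0.003204, so [CO3²⁻] = 0.003204 × 2.306 = 0.00739 mmol/L = 7.39 μmol/L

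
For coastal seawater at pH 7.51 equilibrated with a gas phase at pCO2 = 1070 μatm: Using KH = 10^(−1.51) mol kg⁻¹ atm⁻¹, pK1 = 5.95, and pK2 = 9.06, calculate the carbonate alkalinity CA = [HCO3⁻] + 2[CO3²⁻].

CA = 1.27 mmol/kg

[CO2*] = KH · pCO2 = 10^(−1.51) × 1070×10^-6 = 3.307×10^-5 mol/kg
α₀ = 1/(1 + K1/[H⁺] + K1K2/[H⁺]²) = 1/(1 + 10^+1.56 + 10^+0.01) = 0.02609
DIC = [CO2*]/α₀ = 3.307×10^-5 / 0.02609 = 1.267 mmol/kg
CA = (α₁ + 2α₂)·DIC = (0.9472 + 2×0.02670) × 1.267 = 1.27 mmol/kg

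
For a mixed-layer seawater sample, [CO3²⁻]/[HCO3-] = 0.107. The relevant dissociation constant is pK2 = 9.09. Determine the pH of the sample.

pH = 8.12

From K2 = [H⁺][CO3²⁻]/[HCO3-]:  pH = pK2 + log₁₀([CO3²⁻]/[HCO3-])
log₁₀(0.107) = -0.971
pH = 9.09 + (-0.971) = 8.12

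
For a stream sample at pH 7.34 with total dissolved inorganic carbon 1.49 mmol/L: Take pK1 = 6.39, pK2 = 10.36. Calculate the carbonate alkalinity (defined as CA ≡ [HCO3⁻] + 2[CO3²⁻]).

CA = 1.34 mmol/L

CA = [HCO3⁻] + 2[CO3²⁻] = (α₁ + 2α₂)·DIC
At pH 7.34: [H⁺]/K1 = 10^-0.95 = 0.11220, K2/[H⁺] = 10^-3.02 = 0.00095499
α₁ = 1/(1 + 0.11220 + 0.00095499) = 1/1.1132 = 0.8983; α₂ = α₁·K2/[H⁺] = 0.0008579
α₁ + 2α₂ = 0.9001
CA = 0.9001 × 1.49 = 1.34 mmol/L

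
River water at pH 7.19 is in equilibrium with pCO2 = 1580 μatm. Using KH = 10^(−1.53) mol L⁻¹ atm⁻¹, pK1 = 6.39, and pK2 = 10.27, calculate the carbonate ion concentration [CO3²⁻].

[CO3²⁻] = 0.245 μmol/L

[CO2*] = KH · pCO2 = 10^(−1.53) × 1580×10^-6 = 4.663×10^-5 mol/L
α₀ = 1/(1 + K1/[H⁺] + K1K2/[H⁺]²) = 1/(1 + 10^+0.80 + 10^-2.28) = 0.1367
DIC = [CO2*]/α₀ = 4.663×10^-5 / 0.1367 = 0.3411 mmol/L
[CO3²⁻] = α₂·DIC; α₂ = 0.0007175, so [CO3²⁻] = 0.0007175 × 0.3411 = 0.000245 mmol/L = 0.245 μmol/L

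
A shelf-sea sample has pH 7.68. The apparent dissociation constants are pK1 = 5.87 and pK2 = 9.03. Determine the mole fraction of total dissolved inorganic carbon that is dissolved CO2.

α₀ = 1 / (1 + K1/[H⁺] + K1K2/[H⁺]²) = 1 / (1 + 10^+1.81 + 10^+0.46)
   = 1 / (1 + 64.565 + 2.8840) = 1/68.449 = 0.01461

α₀ = 0.0146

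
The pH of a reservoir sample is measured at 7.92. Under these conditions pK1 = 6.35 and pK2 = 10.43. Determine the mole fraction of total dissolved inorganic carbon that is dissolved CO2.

α₀ = 0.0261

α₀ = 1 / (1 + K1/[H⁺] + K1K2/[H⁺]²) = 1 / (1 + 10^+1.57 + 10^-0.94)
   = 1 / (1 + 37.154 + 0.11482) = 1/38.268 = 0.02613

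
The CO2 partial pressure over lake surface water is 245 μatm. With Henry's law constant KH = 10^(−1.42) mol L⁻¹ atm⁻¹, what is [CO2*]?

KH = 10^(−1.42) = 3.802×10^-2 mol L⁻¹ atm⁻¹
[CO2*] = KH · pCO2 = 3.802×10^-2 × 245×10^-6 atm = 9.31×10^-6 mol/L

[CO2*] = 9.31 μmol/L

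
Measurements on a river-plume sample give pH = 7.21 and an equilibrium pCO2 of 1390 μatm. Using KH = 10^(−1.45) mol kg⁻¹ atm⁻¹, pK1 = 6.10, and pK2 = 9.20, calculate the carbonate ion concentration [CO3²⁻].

[CO3²⁻] = 6.50 μmol/kg

[CO2*] = KH · pCO2 = 10^(−1.45) × 1390×10^-6 = 4.932×10^-5 mol/kg
α₀ = 1/(1 + K1/[H⁺] + K1K2/[H⁺]²) = 1/(1 + 10^+1.11 + 10^-0.88) = 0.07136
DIC = [CO2*]/α₀ = 4.932×10^-5 / 0.07136 = 0.6912 mmol/kg
[CO3²⁻] = α₂·DIC; α₂ = 0.009406, so [CO3²⁻] = 0.009406 × 0.6912 = 0.00650 mmol/kg = 6.50 μmol/kg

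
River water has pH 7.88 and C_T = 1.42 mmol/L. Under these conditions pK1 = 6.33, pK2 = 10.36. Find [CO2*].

[CO2*] = 0.0388 mmol/L

α₀ = 1 / (1 + K1/[H⁺] + K1K2/[H⁺]²) = 1 / (1 + 10^+1.55 + 10^-0.93)
   = 1 / (1 + 35.481 + 0.11749) = 1/36.599 = 0.02732
[CO2*] = α₀ × DIC = 0.02732 × 1.42 = 0.0388 mmol/L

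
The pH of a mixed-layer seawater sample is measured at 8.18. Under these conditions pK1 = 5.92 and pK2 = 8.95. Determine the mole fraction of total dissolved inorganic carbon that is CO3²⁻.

α₂ = 1 / (1 + [H⁺]/K2 + [H⁺]²/(K1K2)) = 1 / (1 + 10^+0.77 + 10^-1.49)
   = 1 / (1 + 5.8884 + 0.032359) = 1/6.9208 = 0.1445

α₂ = 0.144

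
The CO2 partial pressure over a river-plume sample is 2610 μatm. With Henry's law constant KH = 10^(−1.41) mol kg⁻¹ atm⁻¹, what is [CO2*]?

KH = 10^(−1.41) = 3.890×10^-2 mol kg⁻¹ atm⁻¹
[CO2*] = KH · pCO2 = 3.890×10^-2 × 2610×10^-6 atm = 1.02×10^-4 mol/kg

[CO2*] = 102 μmol/kg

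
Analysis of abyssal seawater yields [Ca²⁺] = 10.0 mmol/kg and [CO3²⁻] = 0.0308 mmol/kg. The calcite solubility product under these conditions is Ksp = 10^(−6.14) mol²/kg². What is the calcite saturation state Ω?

Ω = 0.425

Ksp = 10^(−6.14) = 7.244×10^-7
Ω = [Ca²⁺][CO3²⁻]/Ksp = (10.0×10^-3)(0.0308×10^-3) / 7.244×10^-7 = 0.425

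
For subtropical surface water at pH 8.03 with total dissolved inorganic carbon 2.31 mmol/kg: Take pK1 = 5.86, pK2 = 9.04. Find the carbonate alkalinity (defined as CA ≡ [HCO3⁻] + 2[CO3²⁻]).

CA = 2.50 mmol/kg

CA = [HCO3⁻] + 2[CO3²⁻] = (α₁ + 2α₂)·DIC
At pH 8.03: [H⁺]/K1 = 10^-2.17 = 0.0067608, K2/[H⁺] = 10^-1.01 = 0.097724
α₁ = 1/(1 + 0.0067608 + 0.097724) = 1/1.1045 = 0.9054; α₂ = α₁·K2/[H⁺] = 0.08848
α₁ + 2α₂ = 1.0824
CA = 1.0824 × 2.31 = 2.50 mmol/kg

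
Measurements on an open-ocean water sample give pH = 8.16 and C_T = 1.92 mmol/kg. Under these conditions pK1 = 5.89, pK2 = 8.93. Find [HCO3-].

[HCO3⁻] = 1.63 mmol/kg

α₁ = 1 / (1 + [H⁺]/K1 + K2/[H⁺]) = 1 / (1 + 10^-2.27 + 10^-0.77)
   = 1 / (1 + 0.0053703 + 0.16982) = 1/1.1752 = 0.8509
[HCO3⁻] = α₁ × DIC = 0.8509 × 1.92 = 1.63 mmol/kg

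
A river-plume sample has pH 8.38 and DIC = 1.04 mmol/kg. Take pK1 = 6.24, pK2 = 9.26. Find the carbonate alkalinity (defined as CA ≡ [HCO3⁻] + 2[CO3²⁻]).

CA = 1.15 mmol/kg

CA = [HCO3⁻] + 2[CO3²⁻] = (α₁ + 2α₂)·DIC
At pH 8.38: [H⁺]/K1 = 10^-2.14 = 0.0072444, K2/[H⁺] = 10^-0.88 = 0.13183
α₁ = 1/(1 + 0.0072444 + 0.13183) = 1/1.1391 = 0.8779; α₂ = α₁·K2/[H⁺] = 0.1157
α₁ + 2α₂ = 1.1094
CA = 1.1094 × 1.04 = 1.15 mmol/kg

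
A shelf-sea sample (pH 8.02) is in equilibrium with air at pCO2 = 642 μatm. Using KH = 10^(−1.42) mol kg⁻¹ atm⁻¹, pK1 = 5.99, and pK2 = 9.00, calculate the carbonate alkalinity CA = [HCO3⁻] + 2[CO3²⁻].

CA = 3.16 mmol/kg

[CO2*] = KH · pCO2 = 10^(−1.42) × 642×10^-6 = 2.441×10^-5 mol/kg
α₀ = 1/(1 + K1/[H⁺] + K1K2/[H⁺]²) = 1/(1 + 10^+2.03 + 10^+1.05) = 0.008377
DIC = [CO2*]/α₀ = 2.441×10^-5 / 0.008377 = 2.914 mmol/kg
CA = (α₁ + 2α₂)·DIC = (0.8976 + 2×0.09399) × 2.914 = 3.16 mmol/kg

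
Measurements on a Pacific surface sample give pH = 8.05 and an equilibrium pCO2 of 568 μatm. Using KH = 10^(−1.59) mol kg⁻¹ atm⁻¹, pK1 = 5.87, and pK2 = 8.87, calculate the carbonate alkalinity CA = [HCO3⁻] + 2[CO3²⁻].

CA = 2.88 mmol/kg

[CO2*] = KH · pCO2 = 10^(−1.59) × 568×10^-6 = 1.460×10^-5 mol/kg
α₀ = 1/(1 + K1/[H⁺] + K1K2/[H⁺]²) = 1/(1 + 10^+2.18 + 10^+1.36) = 0.005706
DIC = [CO2*]/α₀ = 1.460×10^-5 / 0.005706 = 2.559 mmol/kg
CA = (α₁ + 2α₂)·DIC = (0.8636 + 2×0.1307) × 2.559 = 2.88 mmol/kg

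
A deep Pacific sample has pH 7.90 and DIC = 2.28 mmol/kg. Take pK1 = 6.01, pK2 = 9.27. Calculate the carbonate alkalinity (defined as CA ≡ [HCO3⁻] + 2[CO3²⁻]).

CA = [HCO3⁻] + 2[CO3²⁻] = (α₁ + 2α₂)·DIC
At pH 7.90: [H⁺]/K1 = 10^-1.89 = 0.012882, K2/[H⁺] = 10^-1.37 = 0.042658
α₁ = 1/(1 + 0.012882 + 0.042658) = 1/1.0555 = 0.9474; α₂ = α₁·K2/[H⁺] = 0.04041
α₁ + 2α₂ = 1.0282
CA = 1.0282 × 2.28 = 2.34 mmol/kg

CA = 2.34 mmol/kg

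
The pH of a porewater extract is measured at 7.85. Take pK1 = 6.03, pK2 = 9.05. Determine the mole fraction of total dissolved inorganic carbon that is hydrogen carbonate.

α₁ = 0.927

α₁ = 1 / (1 + [H⁺]/K1 + K2/[H⁺]) = 1 / (1 + 10^-1.82 + 10^-1.20)
   = 1 / (1 + 0.015136 + 0.063096) = 1/1.0782 = 0.9274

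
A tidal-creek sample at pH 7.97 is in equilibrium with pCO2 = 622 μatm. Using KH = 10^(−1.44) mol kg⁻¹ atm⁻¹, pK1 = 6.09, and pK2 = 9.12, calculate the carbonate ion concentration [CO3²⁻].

[CO3²⁻] = 0.121 mmol/kg

[CO2*] = KH · pCO2 = 10^(−1.44) × 622×10^-6 = 2.258×10^-5 mol/kg
α₀ = 1/(1 + K1/[H⁺] + K1K2/[H⁺]²) = 1/(1 + 10^+1.88 + 10^+0.73) = 0.01216
DIC = [CO2*]/α₀ = 2.258×10^-5 / 0.01216 = 1.857 mmol/kg
[CO3²⁻] = α₂·DIC; α₂ = 0.06531, so [CO3²⁻] = 0.06531 × 1.857 = 0.121 mmol/kg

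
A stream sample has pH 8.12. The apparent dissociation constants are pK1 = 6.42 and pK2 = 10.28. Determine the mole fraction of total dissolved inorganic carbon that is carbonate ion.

α₂ = 1 / (1 + [H⁺]/K2 + [H⁺]²/(K1K2)) = 1 / (1 + 10^+2.16 + 10^+0.46)
   = 1 / (1 + 144.54 + 2.8840) = 1/148.43 = 0.006737

α₂ = 0.00674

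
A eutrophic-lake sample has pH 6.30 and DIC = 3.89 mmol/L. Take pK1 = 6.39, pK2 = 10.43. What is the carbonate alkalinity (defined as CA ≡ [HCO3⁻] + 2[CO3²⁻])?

CA = 1.74 mmol/L

CA = [HCO3⁻] + 2[CO3²⁻] = (α₁ + 2α₂)·DIC
At pH 6.30: [H⁺]/K1 = 10^0.09 = 1.2303, K2/[H⁺] = 10^-4.13 = 7.4131×10^-5
α₁ = 1/(1 + 1.2303 + 7.4131×10^-5) = 1/2.2303 = 0.4484; α₂ = α₁·K2/[H⁺] = 3.324×10^-5
α₁ + 2α₂ = 0.4484
CA = 0.4484 × 3.89 = 1.74 mmol/L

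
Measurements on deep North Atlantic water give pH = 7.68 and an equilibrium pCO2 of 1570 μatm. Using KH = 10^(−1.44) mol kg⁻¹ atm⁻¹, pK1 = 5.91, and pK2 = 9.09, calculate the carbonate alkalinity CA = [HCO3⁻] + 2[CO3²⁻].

[CO2*] = KH · pCO2 = 10^(−1.44) × 1570×10^-6 = 5.700×10^-5 mol/kg
α₀ = 1/(1 + K1/[H⁺] + K1K2/[H⁺]²) = 1/(1 + 10^+1.77 + 10^+0.36) = 0.01608
DIC = [CO2*]/α₀ = 5.700×10^-5 / 0.01608 = 3.544 mmol/kg
CA = (α₁ + 2α₂)·DIC = (0.9471 + 2×0.03685) × 3.544 = 3.62 mmol/kg

CA = 3.62 mmol/kg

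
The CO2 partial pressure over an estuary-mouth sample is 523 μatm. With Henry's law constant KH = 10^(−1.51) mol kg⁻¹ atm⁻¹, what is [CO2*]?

KH = 10^(−1.51) = 3.090×10^-2 mol kg⁻¹ atm⁻¹
[CO2*] = KH · pCO2 = 3.090×10^-2 × 523×10^-6 atm = 1.62×10^-5 mol/kg

[CO2*] = 16.2 μmol/kg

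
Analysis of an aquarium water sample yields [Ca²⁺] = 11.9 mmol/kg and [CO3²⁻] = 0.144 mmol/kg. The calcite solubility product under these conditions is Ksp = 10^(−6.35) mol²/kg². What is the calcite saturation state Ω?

Ksp = 10^(−6.35) = 4.467×10^-7
Ω = [Ca²⁺][CO3²⁻]/Ksp = (11.9×10^-3)(0.144×10^-3) / 4.467×10^-7 = 3.84

Ω = 3.84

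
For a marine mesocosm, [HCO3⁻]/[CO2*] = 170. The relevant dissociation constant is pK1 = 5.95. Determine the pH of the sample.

From K1 = [H⁺][HCO3⁻]/[CO2*]:  pH = pK1 + log₁₀([HCO3⁻]/[CO2*])
log₁₀(170) = +2.230
pH = 5.95 + (+2.230) = 8.18

pH = 8.18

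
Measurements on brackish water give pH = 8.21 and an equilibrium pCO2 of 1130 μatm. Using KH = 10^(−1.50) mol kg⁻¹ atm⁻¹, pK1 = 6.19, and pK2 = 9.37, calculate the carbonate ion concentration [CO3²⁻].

[CO2*] = KH · pCO2 = 10^(−1.50) × 1130×10^-6 = 3.573×10^-5 mol/kg
α₀ = 1/(1 + K1/[H⁺] + K1K2/[H⁺]²) = 1/(1 + 10^+2.02 + 10^+0.86) = 0.008853
DIC = [CO2*]/α₀ = 3.573×10^-5 / 0.008853 = 4.036 mmol/kg
[CO3²⁻] = α₂·DIC; α₂ = 0.06413, so [CO3²⁻] = 0.06413 × 4.036 = 0.259 mmol/kg

[CO3²⁻] = 0.259 mmol/kg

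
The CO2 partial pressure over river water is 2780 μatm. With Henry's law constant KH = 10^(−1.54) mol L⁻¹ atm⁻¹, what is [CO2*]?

KH = 10^(−1.54) = 2.884×10^-2 mol L⁻¹ atm⁻¹
[CO2*] = KH · pCO2 = 2.884×10^-2 × 2780×10^-6 atm = 8.02×10^-5 mol/L

[CO2*] = 80.2 μmol/L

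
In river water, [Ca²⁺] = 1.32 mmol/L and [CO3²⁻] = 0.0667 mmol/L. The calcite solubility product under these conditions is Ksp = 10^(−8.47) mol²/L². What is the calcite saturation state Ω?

Ω = 26.0

Ksp = 10^(−8.47) = 3.388×10^-9
Ω = [Ca²⁺][CO3²⁻]/Ksp = (1.32×10^-3)(0.0667×10^-3) / 3.388×10^-9 = 26.0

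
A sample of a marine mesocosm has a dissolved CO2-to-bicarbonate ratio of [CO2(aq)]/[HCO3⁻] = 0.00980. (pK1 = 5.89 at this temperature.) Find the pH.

pH = 7.90

From K1 = [H⁺][HCO3⁻]/[CO2(aq)]:  pH = pK1 − log₁₀([CO2(aq)]/[HCO3⁻])
log₁₀(0.00980) = -2.009
pH = 5.89 − (-2.009) = 7.90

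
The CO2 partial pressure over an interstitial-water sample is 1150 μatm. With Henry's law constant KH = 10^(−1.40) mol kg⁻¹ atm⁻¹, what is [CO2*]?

KH = 10^(−1.40) = 3.981×10^-2 mol kg⁻¹ atm⁻¹
[CO2*] = KH · pCO2 = 3.981×10^-2 × 1150×10^-6 atm = 4.58×10^-5 mol/kg

[CO2*] = 45.8 μmol/kg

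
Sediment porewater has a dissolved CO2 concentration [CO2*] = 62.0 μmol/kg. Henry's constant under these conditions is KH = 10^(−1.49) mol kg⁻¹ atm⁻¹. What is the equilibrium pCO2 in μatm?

pCO2 = 1920 μatm

KH = 10^(−1.49) = 3.236×10^-2 mol kg⁻¹ atm⁻¹
pCO2 = [CO2*]/KH = 62.0×10^-6 / 3.236×10^-2 = 1.92×10^-3 atm = 1920 μatm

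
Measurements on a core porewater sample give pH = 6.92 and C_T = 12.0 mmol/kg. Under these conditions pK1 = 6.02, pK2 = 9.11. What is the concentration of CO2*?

α₀ = 1 / (1 + K1/[H⁺] + K1K2/[H⁺]²) = 1 / (1 + 10^+0.90 + 10^-1.29)
   = 1 / (1 + 7.9433 + 0.051286) = 1/8.9946 = 0.1112
[CO2*] = α₀ × DIC = 0.1112 × 12.0 = 1.33 mmol/kg

[CO2*] = 1.33 mmol/kg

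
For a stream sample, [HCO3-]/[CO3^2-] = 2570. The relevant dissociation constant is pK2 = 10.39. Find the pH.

From K2 = [H⁺][CO3^2-]/[HCO3-]:  pH = pK2 − log₁₀([HCO3-]/[CO3^2-])
log₁₀(2570) = +3.410
pH = 10.39 − (+3.410) = 6.98

pH = 6.98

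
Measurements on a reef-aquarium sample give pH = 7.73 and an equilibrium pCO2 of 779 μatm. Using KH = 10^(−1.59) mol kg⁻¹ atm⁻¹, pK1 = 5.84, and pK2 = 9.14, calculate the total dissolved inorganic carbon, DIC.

DIC = 1.63 mmol/kg

[CO2*] = KH · pCO2 = 10^(−1.59) × 779×10^-6 = 2.002×10^-5 mol/kg
α₀ = 1/(1 + K1/[H⁺] + K1K2/[H⁺]²) = 1/(1 + 10^+1.89 + 10^+0.48) = 0.01225
DIC = [CO2*]/α₀ = 2.002×10^-5 / 0.01225 = 1.63 mmol/kg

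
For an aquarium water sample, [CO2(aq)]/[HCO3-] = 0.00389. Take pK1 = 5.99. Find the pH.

From K1 = [H⁺][HCO3-]/[CO2(aq)]:  pH = pK1 − log₁₀([CO2(aq)]/[HCO3-])
log₁₀(0.00389) = -2.410
pH = 5.99 − (-2.410) = 8.40

pH = 8.40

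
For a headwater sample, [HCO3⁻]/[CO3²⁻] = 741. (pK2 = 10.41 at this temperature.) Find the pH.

pH = 7.54

From K2 = [H⁺][CO3²⁻]/[HCO3⁻]:  pH = pK2 − log₁₀([HCO3⁻]/[CO3²⁻])
log₁₀(741) = +2.870
pH = 10.41 − (+2.870) = 7.54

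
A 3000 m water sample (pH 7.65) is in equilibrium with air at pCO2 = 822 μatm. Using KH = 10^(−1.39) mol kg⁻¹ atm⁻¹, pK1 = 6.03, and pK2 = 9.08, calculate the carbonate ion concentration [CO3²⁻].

[CO3²⁻] = 0.0519 mmol/kg

[CO2*] = KH · pCO2 = 10^(−1.39) × 822×10^-6 = 3.349×10^-5 mol/kg
α₀ = 1/(1 + K1/[H⁺] + K1K2/[H⁺]²) = 1/(1 + 10^+1.62 + 10^+0.19) = 0.02261
DIC = [CO2*]/α₀ = 3.349×10^-5 / 0.02261 = 1.481 mmol/kg
[CO3²⁻] = α₂·DIC; α₂ = 0.03501, so [CO3²⁻] = 0.03501 × 1.481 = 0.0519 mmol/kg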